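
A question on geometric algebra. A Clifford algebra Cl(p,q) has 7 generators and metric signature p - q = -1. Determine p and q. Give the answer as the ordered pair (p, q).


We need p + q = 7 and p - q = -1.
Adding: 2p = 7 + (-1) = 6, so p = 3.
Then q = 7 - 3 = 4.
(p, q) = (3, 4)


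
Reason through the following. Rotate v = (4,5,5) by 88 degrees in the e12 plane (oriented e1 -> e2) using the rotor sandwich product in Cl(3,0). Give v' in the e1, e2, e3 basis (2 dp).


Rotor R = cos(44deg) - sin(44deg)*e12
Rotation angle theta = 2 * 44 = 88 degrees in the e12 plane (e1 -> e2).
The component perpendicular to the plane (e3) is invariant: v'_3 = v3 = 5.00
cos(88deg) = 0.0349, sin(88deg) = 0.9994
v'_1 = v1*cos(theta) - v2*sin(theta) = 4*0.0349 - 5*0.9994 = -4.86
v'_2 = v1*sin(theta) + v2*cos(theta) = 4*0.9994 + 5*0.0349 = 4.17
v' = -4.86*e1 + 4.17*e2 + 5.00*e3


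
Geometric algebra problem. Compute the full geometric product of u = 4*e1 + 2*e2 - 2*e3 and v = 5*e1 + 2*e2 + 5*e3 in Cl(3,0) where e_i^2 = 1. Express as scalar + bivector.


In Cl(3,0): e_i^2 = 1, e_ie_j = -e_je_i for i != j.
Scalar part = u . v = 4*5 + 2*2 + (-2)*5
= 20 + 4 + (-10) = 14
e12 coeff = 4*2 - 2*5 = 8 - 10 = -2
e13 coeff = 4*5 - (-2)*5 = 20 - (-10) = 30
e23 coeff = 2*5 - (-2)*2 = 10 - (-4) = 14
uv = 14 - 2*e12 + 30*e13 + 14*e23


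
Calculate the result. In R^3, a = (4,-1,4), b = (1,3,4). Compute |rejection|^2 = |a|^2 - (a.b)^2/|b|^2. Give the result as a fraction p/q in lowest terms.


|a|^2 = 4^2 + (-1)^2 + 4^2 = 33
|b|^2 = 1^2 + 3^2 + 4^2 = 26
a . b = 4*1 + (-1)*3 + 4*4 = 17
(a.b)^2 = 17^2 = 289
|rej|^2 = 33 - 289/26
= (858 - 289)/26
= 569/26
In lowest terms: 569/26


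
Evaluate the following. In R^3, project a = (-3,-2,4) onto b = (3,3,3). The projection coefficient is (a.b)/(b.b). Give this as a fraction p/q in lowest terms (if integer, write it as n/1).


Projection coefficient = (a . b) / (b . b)
a . b = (-3)*3 + (-2)*3 + 4*3
= -9 + (-6) + 12 = -3
b . b = 3^2 + 3^2 + 3^2
= 9 + 9 + 9 = 27
Coefficient = -3/27
In lowest terms: -1/9


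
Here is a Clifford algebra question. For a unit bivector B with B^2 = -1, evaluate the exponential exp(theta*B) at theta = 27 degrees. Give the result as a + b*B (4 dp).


For a unit bivector B with B^2 = -1, the exponential series gives
e^(theta*B) = cos(theta) + sin(theta)*B (the GA analogue of Euler's formula).
theta = 27 degrees = 0.471239 rad
cos(27 deg) = 0.8910
sin(27 deg) = 0.4540
exp(theta*B) = 0.8910 + 0.4540*B


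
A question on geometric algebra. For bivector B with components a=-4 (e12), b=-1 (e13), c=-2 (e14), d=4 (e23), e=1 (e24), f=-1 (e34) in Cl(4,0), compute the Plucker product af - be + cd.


Plucker relation: af - be + cd
a*f = (-4)*(-1) = 4
b*e = (-1)*1 = -1
c*d = (-2)*4 = -8
af - be + cd = 4 - (-1) + (-8)
= -3


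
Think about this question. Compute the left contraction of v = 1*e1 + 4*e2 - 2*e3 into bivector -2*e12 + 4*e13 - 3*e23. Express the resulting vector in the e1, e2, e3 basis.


Left contraction v _| B = <vB>_1 (grade-1 part of the geometric product vB).
Using e1_|e12 = e2, e2_|e12 = -e1, e1_|e13 = e3, e3_|e13 = -e1, e2_|e23 = e3, e3_|e23 = -e2:
e1 coeff: -v2*b12 - v3*b13 = -(4)*(-2) - (-2)*(4) = 16
e2 coeff: v1*b12 - v3*b23 = (1)*(-2) - (-2)*(-3) = -8
e3 coeff: v1*b13 + v2*b23 = (1)*(4) + (4)*(-3) = -8
v _| B = 16*e1 - 8*e2 - 8*e3


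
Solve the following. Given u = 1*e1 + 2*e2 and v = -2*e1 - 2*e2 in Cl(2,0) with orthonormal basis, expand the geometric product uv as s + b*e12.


Expand: (1*e1 + 2*e2)(-2*e1 - 2*e2)
= 1*(-2)*e1e1 + 1*(-2)*e1e2 + 2*(-2)*e2e1 + 2*(-2)*e2e2
Using e1^2 = e2^2 = 1, e2e1 = -e1e2:
Scalar part s = 1*(-2) + 2*(-2) = -2 + (-4) = -6
Bivector part b = 1*(-2) - 2*(-2) = -2 - (-4) = 2
uv = -6 + 2*e12


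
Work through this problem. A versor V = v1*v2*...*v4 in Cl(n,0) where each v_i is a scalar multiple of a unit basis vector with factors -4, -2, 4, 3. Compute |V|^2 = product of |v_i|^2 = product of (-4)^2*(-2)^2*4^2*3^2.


Each vector v_i has |v_i|^2 = s_i^2
Squared scales: (-4)^2 = 16, (-2)^2 = 4, 4^2 = 16, 3^2 = 9
|V|^2 = 16 * 4 * 16 * 9
= 9216


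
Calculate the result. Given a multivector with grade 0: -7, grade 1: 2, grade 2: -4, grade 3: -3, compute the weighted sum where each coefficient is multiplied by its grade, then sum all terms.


Grade-weighted sum = sum of grade_k * coefficient_k
0*(-7) = 0
1*2 = 2
2*(-4) = -8
3*(-3) = -9
Total = 0 + 2 + (-8) + (-9) = -15


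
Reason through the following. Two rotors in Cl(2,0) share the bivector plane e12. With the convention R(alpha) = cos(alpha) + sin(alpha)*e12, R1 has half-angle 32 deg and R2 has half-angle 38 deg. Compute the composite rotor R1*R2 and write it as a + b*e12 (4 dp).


Same-plane rotors commute and their half-angles add:
R1*R2 = cos(a1 + a2) + sin(a1 + a2)*e12.
a1 + a2 = 32 + 38 = 70 deg
cos(70 deg) = 0.3420
sin(70 deg) = 0.9397
R1*R2 = 0.3420 + 0.9397*e12


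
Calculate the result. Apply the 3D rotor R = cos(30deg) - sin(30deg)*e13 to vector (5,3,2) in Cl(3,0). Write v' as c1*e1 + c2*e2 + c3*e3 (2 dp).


Rotor R = cos(30deg) - sin(30deg)*e13
Rotation angle theta = 2 * 30 = 60 degrees in the e13 plane (e1 -> e3).
The component perpendicular to the plane (e2) is invariant: v'_2 = v2 = 3.00
cos(60deg) = 0.5000, sin(60deg) = 0.8660
v'_1 = v1*cos(theta) - v3*sin(theta) = 5*0.5000 - 2*0.8660 = 0.77
v'_3 = v1*sin(theta) + v3*cos(theta) = 5*0.8660 + 2*0.5000 = 5.33
v' = 0.77*e1 + 3.00*e2 + 5.33*e3


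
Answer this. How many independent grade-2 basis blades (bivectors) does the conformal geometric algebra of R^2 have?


The conformal model of R^2 uses Cl(3,1) with m = 2 + 2 = 4 generators.
Number of grade-2 blades = C(m, 2) = C(4, 2)
= 4*3/2 = 6


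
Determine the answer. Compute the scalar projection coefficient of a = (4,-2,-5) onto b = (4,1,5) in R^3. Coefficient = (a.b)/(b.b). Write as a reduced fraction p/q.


Projection coefficient = (a . b) / (b . b)
a . b = 4*4 + (-2)*1 + (-5)*5
= 16 + (-2) + (-25) = -11
b . b = 4^2 + 1^2 + 5^2
= 16 + 1 + 25 = 42
Coefficient = -11/42
In lowest terms: -11/42


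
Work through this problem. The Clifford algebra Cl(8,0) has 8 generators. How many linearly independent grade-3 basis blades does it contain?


Number of grade-k basis blades in Cl(p,q) with n = p + q is C(n, k).
n = 8 + 0 = 8
C(8, 3) = 8! / (3! * 5!)
= 40320 / (6 * 120)
= 56


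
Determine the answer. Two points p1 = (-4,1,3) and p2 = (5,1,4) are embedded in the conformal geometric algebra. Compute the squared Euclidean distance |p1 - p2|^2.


p1 - p2 = (-9, 0, -1)
|p1 - p2|^2 = (-9)^2 + 0^2 + (-1)^2
= 81 + 0 + 1
= 82


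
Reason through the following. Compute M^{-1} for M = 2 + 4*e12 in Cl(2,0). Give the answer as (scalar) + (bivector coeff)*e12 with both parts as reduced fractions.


M = 2 + 4*e12, where e12^2 = -1.
Since M commutes with its reverse ~M = a - b*e12, M * ~M = a^2 - b^2*e12^2 = a^2 + b^2.
So M^{-1} = ~M / (a^2 + b^2) = (a - b*e12)/(a^2 + b^2).
a^2 + b^2 = 4 + 16 = 20
Scalar part = 2/20 = 1/10
Bivector coeff = -4/20 = -1/5
M^{-1} = 1/10 - 1/5*e12


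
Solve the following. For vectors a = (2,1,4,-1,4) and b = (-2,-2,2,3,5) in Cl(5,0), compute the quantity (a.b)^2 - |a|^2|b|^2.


a . b = 2*(-2) + 1*(-2) + 4*2 + (-1)*3 + 4*5
= -4 + (-2) + 8 + (-3) + 20 = 19
|a|^2 = 2^2 + 1^2 + 4^2 + (-1)^2 + 4^2 = 38
|b|^2 = (-2)^2 + (-2)^2 + 2^2 + 3^2 + 5^2 = 46
(a.b)^2 = 19^2 = 361
|a|^2 * |b|^2 = 38 * 46 = 1748
Result = 361 - 1748 = -1387


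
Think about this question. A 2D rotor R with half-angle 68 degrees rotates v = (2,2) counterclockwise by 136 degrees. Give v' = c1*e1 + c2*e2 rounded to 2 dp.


Rotor R = cos(68deg) - sin(68deg)*e12
Rotation angle theta = 2 * 68 = 136 degrees
v' = R*v*~R rotates v by theta.
cos(136deg) = -0.7193, sin(136deg) = 0.6947
v'_1 = 2*cos(136deg) - 2*sin(136deg)
= 2*(-0.7193) - 2*0.6947
= -2.83
v'_2 = 2*sin(136deg) + 2*cos(136deg)
= 2*0.6947 + 2*(-0.7193)
= -0.05
v' = -2.83*e1 - 0.05*e2


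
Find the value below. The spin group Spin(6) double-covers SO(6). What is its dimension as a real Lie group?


Spin(n) double-covers SO(n); both have Lie algebra so(n) of dimension n(n-1)/2.
n = 6
n(n-1) = 6 * 5 = 30
dim Spin(6) = 30/2 = 15


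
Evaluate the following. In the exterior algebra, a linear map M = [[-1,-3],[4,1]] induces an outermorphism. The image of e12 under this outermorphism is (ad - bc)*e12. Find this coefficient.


The outermorphism of a linear map f sends e1^e2 to f(e1)^f(e2).
f(e1) = -1*e1 + 4*e2
f(e2) = -3*e1 + 1*e2
f(e1) ^ f(e2) = (-1*e1 + 4*e2) ^ (-3*e1 + 1*e2)
= (-1)*1*e12 + 4*(-3)*e21
= (-1 - (-12))*e12
= 11*e12
Coefficient = 11


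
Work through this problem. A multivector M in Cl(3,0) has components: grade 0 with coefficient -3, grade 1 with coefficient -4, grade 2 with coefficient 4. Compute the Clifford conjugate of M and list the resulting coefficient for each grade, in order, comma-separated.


Clifford conjugate sign for grade k: (-1)^(k(k+1)/2)
Grade 0: (-1)^(0*1/2) = (-1)^0 = 1, coeff -3 -> -3
Grade 1: (-1)^(1*2/2) = (-1)^1 = -1, coeff -4 -> 4
Grade 2: (-1)^(2*3/2) = (-1)^3 = -1, coeff 4 -> -4
Conjugated coefficients: -3, 4, -4


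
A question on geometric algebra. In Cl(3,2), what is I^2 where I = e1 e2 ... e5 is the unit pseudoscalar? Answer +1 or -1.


The pseudoscalar I = e1...e_n (product of all n generators) of Cl(p,q) satisfies I^2 = (-1)^(q + n(n-1)/2).
p = 3, q = 2, n = p + q = 5
n(n-1)/2 = 5 * 4 / 2 = 10
Exponent = q + n(n-1)/2 = 2 + 10 = 12
I^2 = (-1)^12 = +1


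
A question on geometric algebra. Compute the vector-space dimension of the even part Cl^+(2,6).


Even subalgebra dimension = 2^(n-1)
n = 2 + 6 = 8
2^(8 - 1) = 2^7 = 128
Verification: sum of C(8,k) for even k = 1 + 28 + 70 + 28 + 1 = 128
Result = 128


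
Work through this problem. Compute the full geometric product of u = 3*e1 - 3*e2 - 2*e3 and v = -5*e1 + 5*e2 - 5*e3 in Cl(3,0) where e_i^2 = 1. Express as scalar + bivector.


In Cl(3,0): e_i^2 = 1, e_ie_j = -e_je_i for i != j.
Scalar part = u . v = 3*(-5) + (-3)*5 + (-2)*(-5)
= -15 + (-15) + 10 = -20
e12 coeff = 3*5 - (-3)*(-5) = 15 - 15 = 0
e13 coeff = 3*(-5) - (-2)*(-5) = -15 - 10 = -25
e23 coeff = (-3)*(-5) - (-2)*5 = 15 - (-10) = 25
uv = -20 + 0*e12 - 25*e13 + 25*e23


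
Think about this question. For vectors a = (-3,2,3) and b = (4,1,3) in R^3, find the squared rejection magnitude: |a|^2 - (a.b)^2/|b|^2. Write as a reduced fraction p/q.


|a|^2 = (-3)^2 + 2^2 + 3^2 = 22
|b|^2 = 4^2 + 1^2 + 3^2 = 26
a . b = (-3)*4 + 2*1 + 3*3 = -1
(a.b)^2 = (-1)^2 = 1
|rej|^2 = 22 - 1/26
= (572 - 1)/26
= 571/26
In lowest terms: 571/26


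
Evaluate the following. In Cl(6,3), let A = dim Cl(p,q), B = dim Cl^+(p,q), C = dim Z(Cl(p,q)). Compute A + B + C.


n = 6 + 3 = 9
Total dim = 2^9 = 512
Even subalgebra dim = 2^8 = 256
n is odd, so center dim = 2
Sum = 512 + 256 + 2 = 770


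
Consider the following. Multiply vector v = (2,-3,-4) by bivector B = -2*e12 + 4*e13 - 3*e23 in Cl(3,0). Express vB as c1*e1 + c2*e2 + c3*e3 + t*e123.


vB has grade-1 (vector) and grade-3 (trivector) parts: vB = (v _| B) + (v ^ B).
Vector part <vB>_1:
  e1: -v2*b12 - v3*b13 = -(-3)*(-2) - (-4)*(4) = 10
  e2: v1*b12 - v3*b23 = (2)*(-2) - (-4)*(-3) = -16
  e3: v1*b13 + v2*b23 = (2)*(4) + (-3)*(-3) = 17
Trivector part <vB>_3:
  e123: v1*b23 - v2*b13 + v3*b12 = (2)*(-3) - (-3)*(4) + (-4)*(-2) = 14
vB = 10*e1 - 16*e2 + 17*e3 + 14*e123


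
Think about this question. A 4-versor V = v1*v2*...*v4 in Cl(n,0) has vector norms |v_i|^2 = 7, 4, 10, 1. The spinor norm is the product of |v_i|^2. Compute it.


Spinor norm N(V) = |v1|^2 * |v2|^2 * ... * |v4|^2
= 7 * 4 * 10 * 1
Running product: 7, 28, 280, 280
N(V) = 280


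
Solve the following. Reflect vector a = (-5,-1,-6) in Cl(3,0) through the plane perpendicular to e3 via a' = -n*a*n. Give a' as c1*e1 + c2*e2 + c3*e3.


Reflection formula: a' = -n*a*n, with n = e3 (unit vector, n^2 = 1).
For reflection through hyperplane perp to e3:
The component along e3 flips sign, others stay.
a = (-5, -1, -6)
a' = (-5, -1, 6)
a' = -5*e1 - 1*e2 + 6*e3


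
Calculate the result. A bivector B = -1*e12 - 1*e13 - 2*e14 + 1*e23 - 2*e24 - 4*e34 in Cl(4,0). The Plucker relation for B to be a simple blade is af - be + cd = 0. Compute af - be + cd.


Plucker relation: af - be + cd
a*f = (-1)*(-4) = 4
b*e = (-1)*(-2) = 2
c*d = (-2)*1 = -2
af - be + cd = 4 - 2 + (-2)
= 0


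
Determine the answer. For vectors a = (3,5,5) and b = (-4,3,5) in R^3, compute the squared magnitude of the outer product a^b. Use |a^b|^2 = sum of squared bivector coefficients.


a wedge b = (a1*b2 - a2*b1)*e12 + (a1*b3 - a3*b1)*e13 + (a2*b3 - a3*b2)*e23
e12 coeff: 3*3 - 5*(-4) = 9 - (-20) = 29
e13 coeff: 3*5 - 5*(-4) = 15 - (-20) = 35
e23 coeff: 5*5 - 5*3 = 25 - 15 = 10
|a wedge b|^2 = 29^2 + 35^2 + 10^2
= 841 + 1225 + 100
= 2166


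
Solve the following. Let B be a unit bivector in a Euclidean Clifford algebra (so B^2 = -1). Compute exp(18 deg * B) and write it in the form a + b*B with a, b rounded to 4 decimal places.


For a unit bivector B with B^2 = -1, the exponential series gives
e^(theta*B) = cos(theta) + sin(theta)*B (the GA analogue of Euler's formula).
theta = 18 degrees = 0.314159 rad
cos(18 deg) = 0.9511
sin(18 deg) = 0.3090
exp(theta*B) = 0.9511 + 0.3090*B


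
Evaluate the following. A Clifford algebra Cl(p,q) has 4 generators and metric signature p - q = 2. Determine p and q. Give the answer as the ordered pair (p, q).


We need p + q = 4 and p - q = 2.
Adding: 2p = 4 + 2 = 6, so p = 3.
Then q = 4 - 3 = 1.
(p, q) = (3, 1)


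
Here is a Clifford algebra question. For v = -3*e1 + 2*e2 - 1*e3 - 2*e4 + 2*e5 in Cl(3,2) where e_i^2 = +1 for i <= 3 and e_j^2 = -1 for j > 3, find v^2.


v^2 = sum of c_i^2 * e_i^2
Positive signature terms (e_i^2 = +1): (-3)^2 + 2^2 + (-1)^2 = 14
Negative signature terms (e_j^2 = -1): (-2)^2 + 2^2 = 8
v^2 = 14 - 8 = 6


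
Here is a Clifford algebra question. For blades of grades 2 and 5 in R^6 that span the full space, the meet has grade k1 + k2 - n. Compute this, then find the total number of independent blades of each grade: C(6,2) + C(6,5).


Meet grade = grade(A) + grade(B) - n
= 2 + 5 - 6 = 1
C(6,2) = 15
C(6,5) = 6
dim_A + dim_B = 15 + 6 = 21


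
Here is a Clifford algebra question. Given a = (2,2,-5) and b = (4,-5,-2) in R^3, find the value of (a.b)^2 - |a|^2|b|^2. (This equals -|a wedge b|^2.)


a . b = 2*4 + 2*(-5) + (-5)*(-2)
= 8 + (-10) + 10 = 8
|a|^2 = 2^2 + 2^2 + (-5)^2 = 33
|b|^2 = 4^2 + (-5)^2 + (-2)^2 = 45
(a.b)^2 = 8^2 = 64
|a|^2 * |b|^2 = 33 * 45 = 1485
Result = 64 - 1485 = -1421


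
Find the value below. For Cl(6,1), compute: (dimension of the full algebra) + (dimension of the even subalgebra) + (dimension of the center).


n = 6 + 1 = 7
Total dim = 2^7 = 128
Even subalgebra dim = 2^6 = 64
n is odd, so center dim = 2
Sum = 128 + 64 + 2 = 194


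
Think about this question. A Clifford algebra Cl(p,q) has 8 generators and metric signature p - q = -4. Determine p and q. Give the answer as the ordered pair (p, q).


We need p + q = 8 and p - q = -4.
Adding: 2p = 8 + (-4) = 4, so p = 2.
Then q = 8 - 2 = 6.
(p, q) = (2, 6)


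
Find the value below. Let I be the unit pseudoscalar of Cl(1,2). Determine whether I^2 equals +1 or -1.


The pseudoscalar I = e1...e_n (product of all n generators) of Cl(p,q) satisfies I^2 = (-1)^(q + n(n-1)/2).
p = 1, q = 2, n = p + q = 3
n(n-1)/2 = 3 * 2 / 2 = 3
Exponent = q + n(n-1)/2 = 2 + 3 = 5
I^2 = (-1)^5 = -1


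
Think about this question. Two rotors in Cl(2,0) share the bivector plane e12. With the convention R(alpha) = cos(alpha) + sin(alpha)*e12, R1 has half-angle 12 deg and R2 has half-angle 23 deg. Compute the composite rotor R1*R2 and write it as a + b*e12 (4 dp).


Same-plane rotors commute and their half-angles add:
R1*R2 = cos(a1 + a2) + sin(a1 + a2)*e12.
a1 + a2 = 12 + 23 = 35 deg
cos(35 deg) = 0.8192
sin(35 deg) = 0.5736
R1*R2 = 0.8192 + 0.5736*e12


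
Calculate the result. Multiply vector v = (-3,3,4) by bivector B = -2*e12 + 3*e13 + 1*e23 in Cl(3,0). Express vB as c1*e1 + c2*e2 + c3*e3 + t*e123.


vB has grade-1 (vector) and grade-3 (trivector) parts: vB = (v _| B) + (v ^ B).
Vector part <vB>_1:
  e1: -v2*b12 - v3*b13 = -(3)*(-2) - (4)*(3) = -6
  e2: v1*b12 - v3*b23 = (-3)*(-2) - (4)*(1) = 2
  e3: v1*b13 + v2*b23 = (-3)*(3) + (3)*(1) = -6
Trivector part <vB>_3:
  e123: v1*b23 - v2*b13 + v3*b12 = (-3)*(1) - (3)*(3) + (4)*(-2) = -20
vB = -6*e1 + 2*e2 - 6*e3 - 20*e123


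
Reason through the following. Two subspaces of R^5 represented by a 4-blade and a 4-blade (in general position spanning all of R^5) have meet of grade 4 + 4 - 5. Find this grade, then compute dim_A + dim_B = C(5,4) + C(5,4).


Meet grade = grade(A) + grade(B) - n
= 4 + 4 - 5 = 3
C(5,4) = 5
C(5,4) = 5
dim_A + dim_B = 5 + 5 = 10


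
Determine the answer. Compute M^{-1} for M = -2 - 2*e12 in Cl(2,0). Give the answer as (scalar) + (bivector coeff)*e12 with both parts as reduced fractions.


M = -2 - 2*e12, where e12^2 = -1.
Since M commutes with its reverse ~M = a - b*e12, M * ~M = a^2 - b^2*e12^2 = a^2 + b^2.
So M^{-1} = ~M / (a^2 + b^2) = (a - b*e12)/(a^2 + b^2).
a^2 + b^2 = 4 + 4 = 8
Scalar part = -2/8 = -1/4
Bivector coeff = 2/8 = 1/4
M^{-1} = -1/4 + 1/4*e12


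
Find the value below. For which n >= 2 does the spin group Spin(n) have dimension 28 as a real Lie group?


dim Spin(n) = dim so(n) = n(n-1)/2.
Solve n(n-1)/2 = 28, i.e. n^2 - n - 56 = 0.
Discriminant = 1 + 8*28 = 225
n = (1 + sqrt(225))/2 = (1 + 15)/2 = 8


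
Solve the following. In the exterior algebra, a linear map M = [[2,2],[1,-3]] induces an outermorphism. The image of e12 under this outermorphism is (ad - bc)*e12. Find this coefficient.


The outermorphism of a linear map f sends e1^e2 to f(e1)^f(e2).
f(e1) = 2*e1 + 1*e2
f(e2) = 2*e1 - 3*e2
f(e1) ^ f(e2) = (2*e1 + 1*e2) ^ (2*e1 - 3*e2)
= 2*(-3)*e12 + 1*2*e21
= (-6 - 2)*e12
= -8*e12
Coefficient = -8


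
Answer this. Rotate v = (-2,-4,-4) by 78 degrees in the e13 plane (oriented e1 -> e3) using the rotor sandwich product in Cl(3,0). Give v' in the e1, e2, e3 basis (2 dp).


Rotor R = cos(39deg) - sin(39deg)*e13
Rotation angle theta = 2 * 39 = 78 degrees in the e13 plane (e1 -> e3).
The component perpendicular to the plane (e2) is invariant: v'_2 = v2 = -4.00
cos(78deg) = 0.2079, sin(78deg) = 0.9781
v'_1 = v1*cos(theta) - v3*sin(theta) = -2*0.2079 - (-4)*0.9781 = 3.50
v'_3 = v1*sin(theta) + v3*cos(theta) = -2*0.9781 + (-4)*0.2079 = -2.79
v' = 3.50*e1 - 4.00*e2 - 2.79*e3


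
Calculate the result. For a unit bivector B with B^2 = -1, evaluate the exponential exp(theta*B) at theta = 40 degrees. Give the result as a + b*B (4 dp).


For a unit bivector B with B^2 = -1, the exponential series gives
e^(theta*B) = cos(theta) + sin(theta)*B (the GA analogue of Euler's formula).
theta = 40 degrees = 0.698132 rad
cos(40 deg) = 0.7660
sin(40 deg) = 0.6428
exp(theta*B) = 0.7660 + 0.6428*B


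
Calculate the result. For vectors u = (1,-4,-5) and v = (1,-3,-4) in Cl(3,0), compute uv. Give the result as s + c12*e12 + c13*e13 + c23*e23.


In Cl(3,0): e_i^2 = 1, e_ie_j = -e_je_i for i != j.
Scalar part = u . v = 1*1 + (-4)*(-3) + (-5)*(-4)
= 1 + 12 + 20 = 33
e12 coeff = 1*(-3) - (-4)*1 = -3 - (-4) = 1
e13 coeff = 1*(-4) - (-5)*1 = -4 - (-5) = 1
e23 coeff = (-4)*(-4) - (-5)*(-3) = 16 - 15 = 1
uv = 33 + 1*e12 + 1*e13 + 1*e23


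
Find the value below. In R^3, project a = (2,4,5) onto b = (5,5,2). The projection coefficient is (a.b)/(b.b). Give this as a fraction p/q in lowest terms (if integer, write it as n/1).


Projection coefficient = (a . b) / (b . b)
a . b = 2*5 + 4*5 + 5*2
= 10 + 20 + 10 = 40
b . b = 5^2 + 5^2 + 2^2
= 25 + 25 + 4 = 54
Coefficient = 40/54
In lowest terms: 20/27


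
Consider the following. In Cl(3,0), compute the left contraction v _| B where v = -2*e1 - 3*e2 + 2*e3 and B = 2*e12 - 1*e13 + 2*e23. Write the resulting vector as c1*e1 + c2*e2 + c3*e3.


Left contraction v _| B = <vB>_1 (grade-1 part of the geometric product vB).
Using e1_|e12 = e2, e2_|e12 = -e1, e1_|e13 = e3, e3_|e13 = -e1, e2_|e23 = e3, e3_|e23 = -e2:
e1 coeff: -v2*b12 - v3*b13 = -(-3)*(2) - (2)*(-1) = 8
e2 coeff: v1*b12 - v3*b23 = (-2)*(2) - (2)*(2) = -8
e3 coeff: v1*b13 + v2*b23 = (-2)*(-1) + (-3)*(2) = -4
v _| B = 8*e1 - 8*e2 - 4*e3


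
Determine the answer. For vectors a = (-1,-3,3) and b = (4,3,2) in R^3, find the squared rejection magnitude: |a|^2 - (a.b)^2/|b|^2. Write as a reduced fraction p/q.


|a|^2 = (-1)^2 + (-3)^2 + 3^2 = 19
|b|^2 = 4^2 + 3^2 + 2^2 = 29
a . b = (-1)*4 + (-3)*3 + 3*2 = -7
(a.b)^2 = (-7)^2 = 49
|rej|^2 = 19 - 49/29
= (551 - 49)/29
= 502/29
In lowest terms: 502/29


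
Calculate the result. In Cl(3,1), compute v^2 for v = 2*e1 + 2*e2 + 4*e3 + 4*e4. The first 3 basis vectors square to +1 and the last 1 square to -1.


v^2 = sum of c_i^2 * e_i^2
Positive signature terms (e_i^2 = +1): 2^2 + 2^2 + 4^2 = 24
Negative signature terms (e_j^2 = -1): 4^2 = 16
v^2 = 24 - 16 = 8


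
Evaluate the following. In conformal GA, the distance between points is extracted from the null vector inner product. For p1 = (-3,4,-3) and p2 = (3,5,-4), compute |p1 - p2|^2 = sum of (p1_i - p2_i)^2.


p1 - p2 = (-6, -1, 1)
|p1 - p2|^2 = (-6)^2 + (-1)^2 + 1^2
= 36 + 1 + 1
= 38


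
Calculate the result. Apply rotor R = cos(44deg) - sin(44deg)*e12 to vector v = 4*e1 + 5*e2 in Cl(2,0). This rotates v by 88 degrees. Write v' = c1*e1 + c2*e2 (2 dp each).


Rotor R = cos(44deg) - sin(44deg)*e12
Rotation angle theta = 2 * 44 = 88 degrees
v' = R*v*~R rotates v by theta.
cos(88deg) = 0.0349, sin(88deg) = 0.9994
v'_1 = 4*cos(88deg) - 5*sin(88deg)
= 4*0.0349 - 5*0.9994
= -4.86
v'_2 = 4*sin(88deg) + 5*cos(88deg)
= 4*0.9994 + 5*0.0349
= 4.17
v' = -4.86*e1 + 4.17*e2


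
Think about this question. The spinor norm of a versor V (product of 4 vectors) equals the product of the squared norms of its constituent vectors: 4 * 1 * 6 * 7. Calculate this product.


Spinor norm N(V) = |v1|^2 * |v2|^2 * ... * |v4|^2
= 4 * 1 * 6 * 7
Running product: 4, 4, 24, 168
N(V) = 168


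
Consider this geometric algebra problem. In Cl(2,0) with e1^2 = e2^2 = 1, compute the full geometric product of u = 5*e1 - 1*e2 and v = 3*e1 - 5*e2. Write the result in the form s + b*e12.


Expand: (5*e1 - 1*e2)(3*e1 - 5*e2)
= 5*3*e1e1 + 5*(-5)*e1e2 + (-1)*3*e2e1 + (-1)*(-5)*e2e2
Using e1^2 = e2^2 = 1, e2e1 = -e1e2:
Scalar part s = 5*3 + (-1)*(-5) = 15 + 5 = 20
Bivector part b = 5*(-5) - (-1)*3 = -25 - (-3) = -22
uv = 20 - 22*e12


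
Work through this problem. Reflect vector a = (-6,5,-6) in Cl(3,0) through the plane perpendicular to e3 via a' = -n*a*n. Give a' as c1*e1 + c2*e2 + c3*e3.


Reflection formula: a' = -n*a*n, with n = e3 (unit vector, n^2 = 1).
For reflection through hyperplane perp to e3:
The component along e3 flips sign, others stay.
a = (-6, 5, -6)
a' = (-6, 5, 6)
a' = -6*e1 + 5*e2 + 6*e3


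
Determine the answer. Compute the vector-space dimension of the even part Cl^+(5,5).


Even subalgebra dimension = 2^(n-1)
n = 5 + 5 = 10
2^(10 - 1) = 2^9 = 512
Verification: sum of C(10,k) for even k = 1 + 45 + 210 + 210 + 45 + 1 = 512
Result = 512


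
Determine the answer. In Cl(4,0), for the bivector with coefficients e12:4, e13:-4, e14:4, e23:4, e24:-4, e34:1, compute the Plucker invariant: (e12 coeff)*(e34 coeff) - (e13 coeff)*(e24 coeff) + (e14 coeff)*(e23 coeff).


Plucker relation: af - be + cd
a*f = 4*1 = 4
b*e = (-4)*(-4) = 16
c*d = 4*4 = 16
af - be + cd = 4 - 16 + 16
= 4


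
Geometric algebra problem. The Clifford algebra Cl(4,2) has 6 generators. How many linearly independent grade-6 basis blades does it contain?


Number of grade-k basis blades in Cl(p,q) with n = p + q is C(n, k).
n = 4 + 2 = 6
C(6, 6) = 6! / (6! * 0!)
= 720 / (720 * 1)
= 1


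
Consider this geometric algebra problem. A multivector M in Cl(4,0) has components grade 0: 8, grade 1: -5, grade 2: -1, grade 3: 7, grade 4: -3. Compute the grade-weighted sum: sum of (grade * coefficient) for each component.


Grade-weighted sum = sum of grade_k * coefficient_k
0*8 = 0
1*(-5) = -5
2*(-1) = -2
3*7 = 21
4*(-3) = -12
Total = 0 + (-5) + (-2) + 21 + (-12) = 2


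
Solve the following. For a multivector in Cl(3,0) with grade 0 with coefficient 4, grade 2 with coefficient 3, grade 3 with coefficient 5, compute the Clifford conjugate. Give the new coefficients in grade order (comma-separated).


Clifford conjugate sign for grade k: (-1)^(k(k+1)/2)
Grade 0: (-1)^(0*1/2) = (-1)^0 = 1, coeff 4 -> 4
Grade 2: (-1)^(2*3/2) = (-1)^3 = -1, coeff 3 -> -3
Grade 3: (-1)^(3*4/2) = (-1)^6 = 1, coeff 5 -> 5
Conjugated coefficients: 4, -3, 5


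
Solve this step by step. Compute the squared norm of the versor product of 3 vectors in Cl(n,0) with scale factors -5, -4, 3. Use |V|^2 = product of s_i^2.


Each vector v_i has |v_i|^2 = s_i^2
Squared scales: (-5)^2 = 25, (-4)^2 = 16, 3^2 = 9
|V|^2 = 25 * 16 * 9
= 3600


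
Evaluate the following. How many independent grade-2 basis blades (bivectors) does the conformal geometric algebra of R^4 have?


The conformal model of R^4 uses Cl(5,1) with m = 4 + 2 = 6 generators.
Number of grade-2 blades = C(m, 2) = C(6, 2)
= 6*5/2 = 15


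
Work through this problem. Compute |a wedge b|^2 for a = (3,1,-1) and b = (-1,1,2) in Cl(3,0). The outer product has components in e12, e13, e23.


a wedge b = (a1*b2 - a2*b1)*e12 + (a1*b3 - a3*b1)*e13 + (a2*b3 - a3*b2)*e23
e12 coeff: 3*1 - 1*(-1) = 3 - (-1) = 4
e13 coeff: 3*2 - (-1)*(-1) = 6 - 1 = 5
e23 coeff: 1*2 - (-1)*1 = 2 - (-1) = 3
|a wedge b|^2 = 4^2 + 5^2 + 3^2
= 16 + 25 + 9
= 50


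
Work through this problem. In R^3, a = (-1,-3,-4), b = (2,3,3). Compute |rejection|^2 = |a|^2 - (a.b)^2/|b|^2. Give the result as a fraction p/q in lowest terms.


|a|^2 = (-1)^2 + (-3)^2 + (-4)^2 = 26
|b|^2 = 2^2 + 3^2 + 3^2 = 22
a . b = (-1)*2 + (-3)*3 + (-4)*3 = -23
(a.b)^2 = (-23)^2 = 529
|rej|^2 = 26 - 529/22
= (572 - 529)/22
= 43/22
In lowest terms: 43/22


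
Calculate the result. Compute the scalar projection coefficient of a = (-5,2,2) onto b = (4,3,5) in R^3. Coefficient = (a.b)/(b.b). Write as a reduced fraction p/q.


Projection coefficient = (a . b) / (b . b)
a . b = (-5)*4 + 2*3 + 2*5
= -20 + 6 + 10 = -4
b . b = 4^2 + 3^2 + 5^2
= 16 + 9 + 25 = 50
Coefficient = -4/50
In lowest terms: -2/25


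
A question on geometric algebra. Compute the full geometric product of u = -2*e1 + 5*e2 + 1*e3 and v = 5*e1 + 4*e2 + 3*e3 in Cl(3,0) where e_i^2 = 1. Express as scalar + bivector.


In Cl(3,0): e_i^2 = 1, e_ie_j = -e_je_i for i != j.
Scalar part = u . v = (-2)*5 + 5*4 + 1*3
= -10 + 20 + 3 = 13
e12 coeff = (-2)*4 - 5*5 = -8 - 25 = -33
e13 coeff = (-2)*3 - 1*5 = -6 - 5 = -11
e23 coeff = 5*3 - 1*4 = 15 - 4 = 11
uv = 13 - 33*e12 - 11*e13 + 11*e23


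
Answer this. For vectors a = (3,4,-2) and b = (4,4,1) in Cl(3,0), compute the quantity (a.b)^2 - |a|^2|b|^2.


a . b = 3*4 + 4*4 + (-2)*1
= 12 + 16 + (-2) = 26
|a|^2 = 3^2 + 4^2 + (-2)^2 = 29
|b|^2 = 4^2 + 4^2 + 1^2 = 33
(a.b)^2 = 26^2 = 676
|a|^2 * |b|^2 = 29 * 33 = 957
Result = 676 - 957 = -281


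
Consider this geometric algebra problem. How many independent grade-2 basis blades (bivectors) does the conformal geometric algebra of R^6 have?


The conformal model of R^6 uses Cl(7,1) with m = 6 + 2 = 8 generators.
Number of grade-2 blades = C(m, 2) = C(8, 2)
= 8*7/2 = 28


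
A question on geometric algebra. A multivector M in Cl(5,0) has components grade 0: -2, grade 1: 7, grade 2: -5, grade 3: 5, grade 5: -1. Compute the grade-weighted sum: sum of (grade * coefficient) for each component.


Grade-weighted sum = sum of grade_k * coefficient_k
0*(-2) = 0
1*7 = 7
2*(-5) = -10
3*5 = 15
5*(-1) = -5
Total = 0 + 7 + (-10) + 15 + (-5) = 7


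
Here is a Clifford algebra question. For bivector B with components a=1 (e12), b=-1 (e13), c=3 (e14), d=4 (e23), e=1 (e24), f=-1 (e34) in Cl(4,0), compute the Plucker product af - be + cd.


Plucker relation: af - be + cd
a*f = 1*(-1) = -1
b*e = (-1)*1 = -1
c*d = 3*4 = 12
af - be + cd = -1 - (-1) + 12
= 12


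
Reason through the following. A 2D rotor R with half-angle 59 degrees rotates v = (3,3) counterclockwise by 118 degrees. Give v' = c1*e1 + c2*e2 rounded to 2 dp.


Rotor R = cos(59deg) - sin(59deg)*e12
Rotation angle theta = 2 * 59 = 118 degrees
v' = R*v*~R rotates v by theta.
cos(118deg) = -0.4695, sin(118deg) = 0.8829
v'_1 = 3*cos(118deg) - 3*sin(118deg)
= 3*(-0.4695) - 3*0.8829
= -4.06
v'_2 = 3*sin(118deg) + 3*cos(118deg)
= 3*0.8829 + 3*(-0.4695)
= 1.24
v' = -4.06*e1 + 1.24*e2


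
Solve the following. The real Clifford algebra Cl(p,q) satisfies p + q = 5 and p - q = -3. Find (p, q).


We need p + q = 5 and p - q = -3.
Adding: 2p = 5 + (-3) = 2, so p = 1.
Then q = 5 - 1 = 4.
(p, q) = (1, 4)


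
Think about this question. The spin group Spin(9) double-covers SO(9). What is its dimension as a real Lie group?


Spin(n) double-covers SO(n); both have Lie algebra so(n) of dimension n(n-1)/2.
n = 9
n(n-1) = 9 * 8 = 72
dim Spin(9) = 72/2 = 36


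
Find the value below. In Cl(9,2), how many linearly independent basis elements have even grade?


Even subalgebra dimension = 2^(n-1)
n = 9 + 2 = 11
2^(11 - 1) = 2^10 = 1024
Verification: sum of C(11,k) for even k = 1 + 55 + 330 + 462 + 165 + 11 = 1024
Result = 1024


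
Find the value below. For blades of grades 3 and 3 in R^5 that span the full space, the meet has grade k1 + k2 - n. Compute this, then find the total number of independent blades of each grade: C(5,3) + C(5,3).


Meet grade = grade(A) + grade(B) - n
= 3 + 3 - 5 = 1
C(5,3) = 10
C(5,3) = 10
dim_A + dim_B = 10 + 10 = 20


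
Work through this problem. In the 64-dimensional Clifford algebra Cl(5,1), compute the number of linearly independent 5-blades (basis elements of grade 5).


Number of grade-k basis blades in Cl(p,q) with n = p + q is C(n, k).
n = 5 + 1 = 6
C(6, 5) = 6! / (5! * 1!)
= 720 / (120 * 1)
= 6


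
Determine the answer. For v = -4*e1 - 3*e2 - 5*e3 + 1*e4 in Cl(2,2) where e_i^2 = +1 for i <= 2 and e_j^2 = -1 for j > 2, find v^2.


v^2 = sum of c_i^2 * e_i^2
Positive signature terms (e_i^2 = +1): (-4)^2 + (-3)^2 = 25
Negative signature terms (e_j^2 = -1): (-5)^2 + 1^2 = 26
v^2 = 25 - 26 = -1


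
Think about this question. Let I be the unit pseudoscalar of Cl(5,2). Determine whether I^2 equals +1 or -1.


The pseudoscalar I = e1...e_n (product of all n generators) of Cl(p,q) satisfies I^2 = (-1)^(q + n(n-1)/2).
p = 5, q = 2, n = p + q = 7
n(n-1)/2 = 7 * 6 / 2 = 21
Exponent = q + n(n-1)/2 = 2 + 21 = 23
I^2 = (-1)^23 = -1


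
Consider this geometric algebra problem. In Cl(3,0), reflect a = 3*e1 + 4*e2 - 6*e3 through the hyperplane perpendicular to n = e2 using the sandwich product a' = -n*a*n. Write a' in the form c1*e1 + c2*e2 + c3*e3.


Reflection formula: a' = -n*a*n, with n = e2 (unit vector, n^2 = 1).
For reflection through hyperplane perp to e2:
The component along e2 flips sign, others stay.
a = (3, 4, -6)
a' = (3, -4, -6)
a' = 3*e1 - 4*e2 - 6*e3


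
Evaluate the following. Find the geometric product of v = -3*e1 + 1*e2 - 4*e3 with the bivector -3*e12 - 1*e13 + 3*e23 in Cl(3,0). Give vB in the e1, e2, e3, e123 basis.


vB has grade-1 (vector) and grade-3 (trivector) parts: vB = (v _| B) + (v ^ B).
Vector part <vB>_1:
  e1: -v2*b12 - v3*b13 = -(1)*(-3) - (-4)*(-1) = -1
  e2: v1*b12 - v3*b23 = (-3)*(-3) - (-4)*(3) = 21
  e3: v1*b13 + v2*b23 = (-3)*(-1) + (1)*(3) = 6
Trivector part <vB>_3:
  e123: v1*b23 - v2*b13 + v3*b12 = (-3)*(3) - (1)*(-1) + (-4)*(-3) = 4
vB = -1*e1 + 21*e2 + 6*e3 + 4*e123


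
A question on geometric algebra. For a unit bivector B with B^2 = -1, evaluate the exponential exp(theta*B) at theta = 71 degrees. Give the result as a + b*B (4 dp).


For a unit bivector B with B^2 = -1, the exponential series gives
e^(theta*B) = cos(theta) + sin(theta)*B (the GA analogue of Euler's formula).
theta = 71 degrees = 1.239184 rad
cos(71 deg) = 0.3256
sin(71 deg) = 0.9455
exp(theta*B) = 0.3256 + 0.9455*B


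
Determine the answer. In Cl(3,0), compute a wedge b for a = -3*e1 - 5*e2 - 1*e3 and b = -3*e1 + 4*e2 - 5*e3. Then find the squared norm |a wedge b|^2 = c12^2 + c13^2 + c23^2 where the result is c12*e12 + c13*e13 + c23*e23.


a wedge b = (a1*b2 - a2*b1)*e12 + (a1*b3 - a3*b1)*e13 + (a2*b3 - a3*b2)*e23
e12 coeff: (-3)*4 - (-5)*(-3) = -12 - 15 = -27
e13 coeff: (-3)*(-5) - (-1)*(-3) = 15 - 3 = 12
e23 coeff: (-5)*(-5) - (-1)*4 = 25 - (-4) = 29
|a wedge b|^2 = (-27)^2 + 12^2 + 29^2
= 729 + 144 + 841
= 1714


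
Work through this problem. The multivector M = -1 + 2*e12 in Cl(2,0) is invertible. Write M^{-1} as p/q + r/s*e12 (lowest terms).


M = -1 + 2*e12, where e12^2 = -1.
Since M commutes with its reverse ~M = a - b*e12, M * ~M = a^2 - b^2*e12^2 = a^2 + b^2.
So M^{-1} = ~M / (a^2 + b^2) = (a - b*e12)/(a^2 + b^2).
a^2 + b^2 = 1 + 4 = 5
Scalar part = -1/5 = -1/5
Bivector coeff = -2/5 = -2/5
M^{-1} = -1/5 - 2/5*e12


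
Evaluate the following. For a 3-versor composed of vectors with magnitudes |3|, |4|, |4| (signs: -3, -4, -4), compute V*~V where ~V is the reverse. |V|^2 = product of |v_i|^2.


Each vector v_i has |v_i|^2 = s_i^2
Squared scales: (-3)^2 = 9, (-4)^2 = 16, (-4)^2 = 16
|V|^2 = 9 * 16 * 16
= 2304


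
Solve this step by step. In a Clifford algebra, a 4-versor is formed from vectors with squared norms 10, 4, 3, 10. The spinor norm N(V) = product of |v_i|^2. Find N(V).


Spinor norm N(V) = |v1|^2 * |v2|^2 * ... * |v4|^2
= 10 * 4 * 3 * 10
Running product: 10, 40, 120, 1200
N(V) = 1200


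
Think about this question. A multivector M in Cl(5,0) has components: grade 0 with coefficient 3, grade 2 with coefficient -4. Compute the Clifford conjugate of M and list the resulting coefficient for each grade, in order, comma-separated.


Clifford conjugate sign for grade k: (-1)^(k(k+1)/2)
Grade 0: (-1)^(0*1/2) = (-1)^0 = 1, coeff 3 -> 3
Grade 2: (-1)^(2*3/2) = (-1)^3 = -1, coeff -4 -> 4
Conjugated coefficients: 3, 4


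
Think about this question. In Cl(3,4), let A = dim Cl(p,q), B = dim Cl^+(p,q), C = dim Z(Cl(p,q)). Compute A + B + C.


n = 3 + 4 = 7
Total dim = 2^7 = 128
Even subalgebra dim = 2^6 = 64
n is odd, so center dim = 2
Sum = 128 + 64 + 2 = 194


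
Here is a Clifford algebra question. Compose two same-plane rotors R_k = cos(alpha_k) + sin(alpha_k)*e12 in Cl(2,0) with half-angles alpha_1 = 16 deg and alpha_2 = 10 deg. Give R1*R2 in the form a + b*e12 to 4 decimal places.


Same-plane rotors commute and their half-angles add:
R1*R2 = cos(a1 + a2) + sin(a1 + a2)*e12.
a1 + a2 = 16 + 10 = 26 deg
cos(26 deg) = 0.8988
sin(26 deg) = 0.4384
R1*R2 = 0.8988 + 0.4384*e12


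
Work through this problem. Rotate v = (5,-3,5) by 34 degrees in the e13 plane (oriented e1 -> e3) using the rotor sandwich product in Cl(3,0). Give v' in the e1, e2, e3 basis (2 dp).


Rotor R = cos(17deg) - sin(17deg)*e13
Rotation angle theta = 2 * 17 = 34 degrees in the e13 plane (e1 -> e3).
The component perpendicular to the plane (e2) is invariant: v'_2 = v2 = -3.00
cos(34deg) = 0.8290, sin(34deg) = 0.5592
v'_1 = v1*cos(theta) - v3*sin(theta) = 5*0.8290 - 5*0.5592 = 1.35
v'_3 = v1*sin(theta) + v3*cos(theta) = 5*0.5592 + 5*0.8290 = 6.94
v' = 1.35*e1 - 3.00*e2 + 6.94*e3


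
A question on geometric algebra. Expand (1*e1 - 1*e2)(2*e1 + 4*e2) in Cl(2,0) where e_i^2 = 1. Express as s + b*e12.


Expand: (1*e1 - 1*e2)(2*e1 + 4*e2)
= 1*2*e1e1 + 1*4*e1e2 + (-1)*2*e2e1 + (-1)*4*e2e2
Using e1^2 = e2^2 = 1, e2e1 = -e1e2:
Scalar part s = 1*2 + (-1)*4 = 2 + (-4) = -2
Bivector part b = 1*4 - (-1)*2 = 4 - (-2) = 6
uv = -2 + 6*e12


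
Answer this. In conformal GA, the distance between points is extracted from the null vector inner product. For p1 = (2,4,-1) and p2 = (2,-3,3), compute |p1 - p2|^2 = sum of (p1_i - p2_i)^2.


p1 - p2 = (0, 7, -4)
|p1 - p2|^2 = 0^2 + 7^2 + (-4)^2
= 0 + 49 + 16
= 65


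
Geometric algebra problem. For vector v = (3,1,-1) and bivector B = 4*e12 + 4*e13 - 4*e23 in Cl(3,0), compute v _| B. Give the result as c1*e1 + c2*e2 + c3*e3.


Left contraction v _| B = <vB>_1 (grade-1 part of the geometric product vB).
Using e1_|e12 = e2, e2_|e12 = -e1, e1_|e13 = e3, e3_|e13 = -e1, e2_|e23 = e3, e3_|e23 = -e2:
e1 coeff: -v2*b12 - v3*b13 = -(1)*(4) - (-1)*(4) = 0
e2 coeff: v1*b12 - v3*b23 = (3)*(4) - (-1)*(-4) = 8
e3 coeff: v1*b13 + v2*b23 = (3)*(4) + (1)*(-4) = 8
v _| B = 0*e1 + 8*e2 + 8*e3


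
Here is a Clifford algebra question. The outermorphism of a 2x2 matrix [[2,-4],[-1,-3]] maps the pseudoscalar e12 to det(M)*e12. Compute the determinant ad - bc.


The outermorphism of a linear map f sends e1^e2 to f(e1)^f(e2).
f(e1) = 2*e1 - 1*e2
f(e2) = -4*e1 - 3*e2
f(e1) ^ f(e2) = (2*e1 - 1*e2) ^ (-4*e1 - 3*e2)
= 2*(-3)*e12 + (-1)*(-4)*e21
= (-6 - 4)*e12
= -10*e12
Coefficient = -10


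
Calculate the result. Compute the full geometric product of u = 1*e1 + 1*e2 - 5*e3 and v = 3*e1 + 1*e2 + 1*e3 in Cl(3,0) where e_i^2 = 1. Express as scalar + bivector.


In Cl(3,0): e_i^2 = 1, e_ie_j = -e_je_i for i != j.
Scalar part = u . v = 1*3 + 1*1 + (-5)*1
= 3 + 1 + (-5) = -1
e12 coeff = 1*1 - 1*3 = 1 - 3 = -2
e13 coeff = 1*1 - (-5)*3 = 1 - (-15) = 16
e23 coeff = 1*1 - (-5)*1 = 1 - (-5) = 6
uv = -1 - 2*e12 + 16*e13 + 6*e23


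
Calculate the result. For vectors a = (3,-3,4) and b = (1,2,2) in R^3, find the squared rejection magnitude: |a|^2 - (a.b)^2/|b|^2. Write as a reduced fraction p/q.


|a|^2 = 3^2 + (-3)^2 + 4^2 = 34
|b|^2 = 1^2 + 2^2 + 2^2 = 9
a . b = 3*1 + (-3)*2 + 4*2 = 5
(a.b)^2 = 5^2 = 25
|rej|^2 = 34 - 25/9
= (306 - 25)/9
= 281/9
In lowest terms: 281/9


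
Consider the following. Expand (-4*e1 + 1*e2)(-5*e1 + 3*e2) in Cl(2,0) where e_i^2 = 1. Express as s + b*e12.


Expand: (-4*e1 + 1*e2)(-5*e1 + 3*e2)
= (-4)*(-5)*e1e1 + (-4)*3*e1e2 + 1*(-5)*e2e1 + 1*3*e2e2
Using e1^2 = e2^2 = 1, e2e1 = -e1e2:
Scalar part s = (-4)*(-5) + 1*3 = 20 + 3 = 23
Bivector part b = (-4)*3 - 1*(-5) = -12 - (-5) = -7
uv = 23 - 7*e12


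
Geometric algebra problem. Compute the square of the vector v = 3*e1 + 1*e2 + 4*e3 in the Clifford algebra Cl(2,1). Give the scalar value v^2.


v^2 = sum of c_i^2 * e_i^2
Positive signature terms (e_i^2 = +1): 3^2 + 1^2 = 10
Negative signature terms (e_j^2 = -1): 4^2 = 16
v^2 = 10 - 16 = -6


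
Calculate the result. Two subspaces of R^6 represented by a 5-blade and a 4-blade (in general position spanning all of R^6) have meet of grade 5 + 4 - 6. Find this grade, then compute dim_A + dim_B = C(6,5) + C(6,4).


Meet grade = grade(A) + grade(B) - n
= 5 + 4 - 6 = 3
C(6,5) = 6
C(6,4) = 15
dim_A + dim_B = 6 + 15 = 21


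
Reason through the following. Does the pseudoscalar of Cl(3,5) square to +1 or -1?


The pseudoscalar I = e1...e_n (product of all n generators) of Cl(p,q) satisfies I^2 = (-1)^(q + n(n-1)/2).
p = 3, q = 5, n = p + q = 8
n(n-1)/2 = 8 * 7 / 2 = 28
Exponent = q + n(n-1)/2 = 5 + 28 = 33
I^2 = (-1)^33 = -1


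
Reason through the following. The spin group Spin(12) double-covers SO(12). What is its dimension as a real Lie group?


Spin(n) double-covers SO(n); both have Lie algebra so(n) of dimension n(n-1)/2.
n = 12
n(n-1) = 12 * 11 = 132
dim Spin(12) = 132/2 = 66


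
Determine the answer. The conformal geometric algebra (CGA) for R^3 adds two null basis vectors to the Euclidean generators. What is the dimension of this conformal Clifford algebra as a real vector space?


The conformal model of R^3 uses Cl(4,1): the 3 Euclidean generators plus two extra orthogonal generators e+ (e+^2 = +1) and e- (e-^2 = -1), from which the null vectors e0, einf are built.
Number of generators m = 3 + 2 = 5.
dim Cl(p,q) = 2^m = 2^5 = 32


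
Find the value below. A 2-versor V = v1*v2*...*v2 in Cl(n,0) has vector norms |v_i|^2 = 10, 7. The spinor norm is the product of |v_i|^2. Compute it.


Spinor norm N(V) = |v1|^2 * |v2|^2 * ... * |v2|^2
= 10 * 7
Running product: 10, 70
N(V) = 70


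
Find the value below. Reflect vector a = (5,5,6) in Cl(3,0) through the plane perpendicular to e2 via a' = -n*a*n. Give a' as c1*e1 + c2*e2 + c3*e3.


Reflection formula: a' = -n*a*n, with n = e2 (unit vector, n^2 = 1).
For reflection through hyperplane perp to e2:
The component along e2 flips sign, others stay.
a = (5, 5, 6)
a' = (5, -5, 6)
a' = 5*e1 - 5*e2 + 6*e3
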